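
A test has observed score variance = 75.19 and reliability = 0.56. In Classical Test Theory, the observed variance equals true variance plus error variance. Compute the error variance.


var_true = rxx * var_obs = 0.56 * 75.19 = 42.1064
var_error = var_obs - var_true
var_error = 75.19 - 42.1064
var_error = 33.0836

33.0836


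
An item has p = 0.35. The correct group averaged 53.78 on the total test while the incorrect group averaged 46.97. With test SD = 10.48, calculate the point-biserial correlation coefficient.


q = 1 - p = 0.65
rpb = ((M1 - M0) / SD) * sqrt(p * q)
rpb = ((53.78 - 46.97) / 10.48) * sqrt(0.35 * 0.65)
rpb = 0.3099

0.3099


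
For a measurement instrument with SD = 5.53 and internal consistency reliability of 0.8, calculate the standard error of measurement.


SEM = SD * sqrt(1 - rxx)
SEM = 5.53 * sqrt(1 - 0.8)
SEM = 5.53 * sqrt(0.2) = 5.53 * 0.447214
SEM = 2.4731

2.4731


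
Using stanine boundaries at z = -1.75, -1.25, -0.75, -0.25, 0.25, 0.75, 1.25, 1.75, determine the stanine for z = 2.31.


Stanine boundaries: [-1.75, -1.25, -0.75, -0.25, 0.25, 0.75, 1.25, 1.75]
z = 2.31
Check each boundary:
  z >= -1.75 -> could be stanine 2
  z >= -1.25 -> could be stanine 3
  z >= -0.75 -> could be stanine 4
  z >= -0.25 -> could be stanine 5
  z >= 0.25 -> could be stanine 6
  z >= 0.75 -> could be stanine 7
  z >= 1.25 -> could be stanine 8
  z >= 1.75 -> could be stanine 9
Highest qualifying boundary gives stanine = 9

9


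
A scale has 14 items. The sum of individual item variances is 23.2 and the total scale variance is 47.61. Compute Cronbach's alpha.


alpha = (k/(k-1)) * (1 - sum(si^2)/s_total^2)
= (14/13) * (1 - 23.2/47.61)
alpha = 0.5521

0.5521


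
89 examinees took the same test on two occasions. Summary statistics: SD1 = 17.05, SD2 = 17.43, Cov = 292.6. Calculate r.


r = cov(X,Y) / (SD_X * SD_Y)
r = 292.6 / (17.05 * 17.43)
r = 292.6 / 297.1815
r = 0.9846

0.9846


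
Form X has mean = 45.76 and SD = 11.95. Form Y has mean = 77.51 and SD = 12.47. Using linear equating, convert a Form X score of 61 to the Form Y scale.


slope = SD_Y / SD_X = 12.47 / 11.95 ~ 1.0435
intercept = mean_Y - slope * mean_X = 77.51 - (12.47 / 11.95) * 45.76 ~ 29.7588
Y = slope * X + intercept. To avoid rounding drift from the rounded slope/intercept, evaluate the equivalent form Y = mean_Y + SD_Y * (X - mean_X) / SD_X at full precision:
Y = 77.51 + 12.47 * (61 - 45.76) / 11.95
Y = 77.51 + 12.47 * 15.24 / 11.95
Y = 77.51 + 190.0428 / 11.95
Y = 77.51 + 15.9032
Y = 93.4132

93.4132


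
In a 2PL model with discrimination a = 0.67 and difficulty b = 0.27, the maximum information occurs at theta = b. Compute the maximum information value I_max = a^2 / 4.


For 2PL, max info at theta = b = 0.27
I_max = a^2 / 4 = 0.67^2 / 4
= 0.4489 / 4
I_max = 0.1122

0.1122


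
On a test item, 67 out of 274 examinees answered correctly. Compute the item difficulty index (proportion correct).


Item difficulty p = number correct / total examinees
p = 67 / 274
p = 0.2445

0.2445


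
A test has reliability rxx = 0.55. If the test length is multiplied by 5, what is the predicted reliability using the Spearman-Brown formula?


r_new = (n * rxx) / (1 + (n-1) * rxx)
r_new = (5 * 0.55) / (1 + 4 * 0.55)
r_new = 2.75 / 3.2
r_new = 0.8594

0.8594


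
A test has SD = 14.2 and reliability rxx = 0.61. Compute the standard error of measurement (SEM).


SEM = SD * sqrt(1 - rxx)
SEM = 14.2 * sqrt(1 - 0.61)
SEM = 14.2 * sqrt(0.39) = 14.2 * 0.6245
SEM = 8.8679

8.8679


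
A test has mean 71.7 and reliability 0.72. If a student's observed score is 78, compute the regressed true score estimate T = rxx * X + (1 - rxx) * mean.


T_est = rxx * X + (1 - rxx) * mean
T_est = 0.72 * 78 + 0.28 * 71.7
T_est = 56.16 + 20.076
T_est = 76.236

76.236


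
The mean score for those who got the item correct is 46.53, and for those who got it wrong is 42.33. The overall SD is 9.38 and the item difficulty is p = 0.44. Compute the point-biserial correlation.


q = 1 - p = 0.56
rpb = ((M1 - M0) / SD) * sqrt(p * q)
rpb = ((46.53 - 42.33) / 9.38) * sqrt(0.44 * 0.56)
rpb = 0.2223

0.2223


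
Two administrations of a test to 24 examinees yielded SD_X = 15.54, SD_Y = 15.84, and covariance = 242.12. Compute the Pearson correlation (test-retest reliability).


r = cov(X,Y) / (SD_X * SD_Y)
r = 242.12 / (15.54 * 15.84)
r = 242.12 / 246.1536
r = 0.9836

0.9836


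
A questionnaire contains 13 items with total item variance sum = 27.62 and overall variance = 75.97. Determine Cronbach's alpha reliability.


alpha = (k/(k-1)) * (1 - sum(si^2)/s_total^2)
= (13/12) * (1 - 27.62/75.97)
alpha = 0.6895

0.6895


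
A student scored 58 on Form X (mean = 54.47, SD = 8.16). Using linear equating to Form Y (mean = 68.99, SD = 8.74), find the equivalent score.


slope = SD_Y / SD_X = 8.74 / 8.16 ~ 1.0711
intercept = mean_Y - slope * mean_X = 68.99 - (8.74 / 8.16) * 54.47 ~ 10.6484
Y = slope * X + intercept. To avoid rounding drift from the rounded slope/intercept, evaluate the equivalent form Y = mean_Y + SD_Y * (X - mean_X) / SD_X at full precision:
Y = 68.99 + 8.74 * (58 - 54.47) / 8.16
Y = 68.99 + 8.74 * 3.53 / 8.16
Y = 68.99 + 30.8522 / 8.16
Y = 68.99 + 3.7809
Y = 72.7709

72.7709


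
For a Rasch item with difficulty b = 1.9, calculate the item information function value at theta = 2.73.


P = 1/(1+exp(-(2.73-1.9))) = 0.6964
I = P*(1-P) = 0.6964 * 0.3036
I = 0.2114

0.2114


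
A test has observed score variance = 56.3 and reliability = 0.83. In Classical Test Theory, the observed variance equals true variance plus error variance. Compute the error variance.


var_true = rxx * var_obs = 0.83 * 56.3 = 46.729
var_error = var_obs - var_true
var_error = 56.3 - 46.729
var_error = 9.571

9.571


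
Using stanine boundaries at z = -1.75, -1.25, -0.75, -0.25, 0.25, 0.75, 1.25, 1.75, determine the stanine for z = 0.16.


Stanine boundaries: [-1.75, -1.25, -0.75, -0.25, 0.25, 0.75, 1.25, 1.75]
z = 0.16
Check each boundary:
  z >= -1.75 -> could be stanine 2
  z >= -1.25 -> could be stanine 3
  z >= -0.75 -> could be stanine 4
  z >= -0.25 -> could be stanine 5
  z < 0.25
  z < 0.75
  z < 1.25
  z < 1.75
Highest qualifying boundary gives stanine = 5

5


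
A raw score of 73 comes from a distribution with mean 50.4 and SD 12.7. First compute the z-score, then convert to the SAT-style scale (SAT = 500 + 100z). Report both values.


z = (X - mean) / SD = (73 - 50.4) / 12.7
z = 22.6 / 12.7
z = 1.7795
SAT-scale = SAT = 500 + 100z
Carry z at full precision (z = 22.6 / 12.7) into the conversion:
SAT-scale = 500 + 100 * (22.6 / 12.7) = 500 + 2260 / 12.7
SAT-scale = 500 + 177.9528
SAT-scale = 677.9528

677.9528


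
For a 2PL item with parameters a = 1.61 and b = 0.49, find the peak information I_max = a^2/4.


For 2PL, max info at theta = b = 0.49
I_max = a^2 / 4 = 1.61^2 / 4
= 2.5921 / 4
I_max = 0.648

0.648


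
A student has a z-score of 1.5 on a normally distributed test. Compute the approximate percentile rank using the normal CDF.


CDF(z) = 0.5 * (1 + erf(z/sqrt(2)))
erf(1.0607) = 0.8664
CDF = 0.9332
Percentile rank = 0.9332 * 100 = 93.32

93.32


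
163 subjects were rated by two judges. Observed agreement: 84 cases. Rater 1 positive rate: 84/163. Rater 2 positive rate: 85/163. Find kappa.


P_o = 84/163 = 0.515337
P_e = (84*85 + 79*78) / 26569 = 0.500659
kappa = (P_o - P_e) / (1 - P_e)
kappa = (0.515337 - 0.500659) / (1 - 0.500659)
kappa = 0.0294

0.0294


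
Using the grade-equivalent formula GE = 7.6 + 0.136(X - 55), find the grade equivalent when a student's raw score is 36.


raw - median = 36 - 55 = -19
slope * diff = 0.136 * -19 = -2.584
GE = 7.6 + -2.584
GE = 5.016

5.016


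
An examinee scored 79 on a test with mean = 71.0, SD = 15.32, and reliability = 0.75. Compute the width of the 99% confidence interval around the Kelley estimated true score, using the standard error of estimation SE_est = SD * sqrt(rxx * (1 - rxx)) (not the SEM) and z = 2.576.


True score estimate = 0.75*79 + 0.25*71.0 = 77.0
SE_est = SD * sqrt(rxx * (1 - rxx)) = 15.32 * sqrt(0.75 * 0.25) = 15.32 * sqrt(0.1875) = 6.633755
CI = T_est +/- z * SE_est, so width = 2 * z * SE_est = 2 * 2.576 * 6.633755
Width = 34.1771

34.1771


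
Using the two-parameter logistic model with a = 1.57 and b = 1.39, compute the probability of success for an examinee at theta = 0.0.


a*(theta - b) = 1.57 * (0.0 - 1.39) = -2.1823
exp(--2.1823) = 8.8667
P = 1 / (1 + 8.8667)
P = 0.1014

0.1014


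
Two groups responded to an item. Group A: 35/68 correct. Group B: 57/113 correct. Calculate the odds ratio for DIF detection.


Odds_A = 35/33 = 1.0606
Odds_B = 57/56 = 1.0179
OR = Odds_A / Odds_B = 1.0606 / 1.0179
Exactly, OR = (35 * 56) / (33 * 57) = 1960 / 1881
OR = 1.042

1.042


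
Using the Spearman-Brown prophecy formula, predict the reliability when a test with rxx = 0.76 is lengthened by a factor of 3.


r_new = (n * rxx) / (1 + (n-1) * rxx)
r_new = (3 * 0.76) / (1 + 2 * 0.76)
r_new = 2.28 / 2.52
r_new = 0.9048

0.9048


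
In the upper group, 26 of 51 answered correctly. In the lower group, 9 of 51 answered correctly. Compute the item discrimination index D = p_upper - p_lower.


p_upper = 26/51 = 0.5098
p_lower = 9/51 = 0.1765
D = 0.5098 - 0.1765 = 0.3333

0.3333


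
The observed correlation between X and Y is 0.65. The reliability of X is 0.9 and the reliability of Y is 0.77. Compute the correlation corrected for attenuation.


r_corrected = rxy / sqrt(rxx * ryy)
= 0.65 / sqrt(0.9 * 0.77)
= 0.65 / sqrt(0.693)
= 0.65 / 0.832466
r_corrected = 0.7808

0.7808


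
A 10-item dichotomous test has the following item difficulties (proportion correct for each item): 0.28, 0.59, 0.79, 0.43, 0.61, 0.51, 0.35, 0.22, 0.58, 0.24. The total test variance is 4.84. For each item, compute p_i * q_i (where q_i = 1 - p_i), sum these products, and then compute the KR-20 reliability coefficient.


For each item, compute p_i * q_i:
  Item 1: 0.28 * 0.72 = 0.2016
  Item 2: 0.59 * 0.41 = 0.2419
  Item 3: 0.79 * 0.21 = 0.1659
  Item 4: 0.43 * 0.57 = 0.2451
  Item 5: 0.61 * 0.39 = 0.2379
  Item 6: 0.51 * 0.49 = 0.2499
  Item 7: 0.35 * 0.65 = 0.2275
  Item 8: 0.22 * 0.78 = 0.1716
  Item 9: 0.58 * 0.42 = 0.2436
  Item 10: 0.24 * 0.76 = 0.1824
Sum(p_i * q_i) = 0.2016 + 0.2419 + 0.1659 + 0.2451 + 0.2379 + 0.2499 + 0.2275 + 0.1716 + 0.2436 + 0.1824 = 2.1674
KR-20 = (k/(k-1)) * (1 - Sum(p_i*q_i) / Var_total)
= (10/9) * (1 - 2.1674/4.84)
= 1.1111 * 0.5522
KR-20 = 0.6135

0.6135


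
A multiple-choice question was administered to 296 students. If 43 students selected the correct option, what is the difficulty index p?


Item difficulty p = number correct / total examinees
p = 43 / 296
p = 0.1453

0.1453


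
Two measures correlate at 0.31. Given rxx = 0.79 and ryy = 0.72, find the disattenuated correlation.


r_corrected = rxy / sqrt(rxx * ryy)
= 0.31 / sqrt(0.79 * 0.72)
= 0.31 / sqrt(0.5688)
= 0.31 / 0.754188
r_corrected = 0.411

0.411


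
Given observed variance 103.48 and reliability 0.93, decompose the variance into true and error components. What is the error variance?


var_true = rxx * var_obs = 0.93 * 103.48 = 96.2364
var_error = var_obs - var_true
var_error = 103.48 - 96.2364
var_error = 7.2436

7.2436


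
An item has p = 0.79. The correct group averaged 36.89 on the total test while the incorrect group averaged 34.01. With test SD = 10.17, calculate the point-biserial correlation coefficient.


q = 1 - p = 0.21
rpb = ((M1 - M0) / SD) * sqrt(p * q)
rpb = ((36.89 - 34.01) / 10.17) * sqrt(0.79 * 0.21)
rpb = 0.1153

0.1153


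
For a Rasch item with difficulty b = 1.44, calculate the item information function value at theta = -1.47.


P = 1/(1+exp(-(-1.47-1.44))) = 0.0517
I = P*(1-P) = 0.0517 * 0.9483
I = 0.049

0.049


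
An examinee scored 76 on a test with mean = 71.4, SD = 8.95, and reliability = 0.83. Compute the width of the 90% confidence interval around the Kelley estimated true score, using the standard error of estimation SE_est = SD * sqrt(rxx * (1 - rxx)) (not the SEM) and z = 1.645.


True score estimate = 0.83*76 + 0.17*71.4 = 75.218
SE_est = SD * sqrt(rxx * (1 - rxx)) = 8.95 * sqrt(0.83 * 0.17) = 8.95 * sqrt(0.1411) = 3.361914
CI = T_est +/- z * SE_est, so width = 2 * z * SE_est = 2 * 1.645 * 3.361914
Width = 11.0607

11.0607


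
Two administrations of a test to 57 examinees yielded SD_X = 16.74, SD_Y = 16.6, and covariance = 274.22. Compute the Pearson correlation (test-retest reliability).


r = cov(X,Y) / (SD_X * SD_Y)
r = 274.22 / (16.74 * 16.6)
r = 274.22 / 277.884
r = 0.9868

0.9868


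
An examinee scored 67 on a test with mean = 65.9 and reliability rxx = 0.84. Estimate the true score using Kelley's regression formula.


T_est = rxx * X + (1 - rxx) * mean
T_est = 0.84 * 67 + 0.16 * 65.9
T_est = 56.28 + 10.544
T_est = 66.824

66.824


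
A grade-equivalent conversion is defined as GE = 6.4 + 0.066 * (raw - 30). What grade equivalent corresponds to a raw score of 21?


raw - median = 21 - 30 = -9
slope * diff = 0.066 * -9 = -0.594
GE = 6.4 + -0.594
GE = 5.806

5.806


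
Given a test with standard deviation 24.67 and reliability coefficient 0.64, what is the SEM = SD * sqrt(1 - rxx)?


SEM = SD * sqrt(1 - rxx)
SEM = 24.67 * sqrt(1 - 0.64)
SEM = 24.67 * sqrt(0.36) = 24.67 * 0.6
SEM = 14.802

14.802


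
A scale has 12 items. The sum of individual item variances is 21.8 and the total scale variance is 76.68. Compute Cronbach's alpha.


alpha = (k/(k-1)) * (1 - sum(si^2)/s_total^2)
= (12/11) * (1 - 21.8/76.68)
alpha = 0.7808

0.7808


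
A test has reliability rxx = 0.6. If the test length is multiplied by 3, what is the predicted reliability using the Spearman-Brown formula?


r_new = (n * rxx) / (1 + (n-1) * rxx)
r_new = (3 * 0.6) / (1 + 2 * 0.6)
r_new = 1.8 / 2.2
r_new = 0.8182

0.8182


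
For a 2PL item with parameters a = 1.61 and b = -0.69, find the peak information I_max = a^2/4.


For 2PL, max info at theta = b = -0.69
I_max = a^2 / 4 = 1.61^2 / 4
= 2.5921 / 4
I_max = 0.648

0.648


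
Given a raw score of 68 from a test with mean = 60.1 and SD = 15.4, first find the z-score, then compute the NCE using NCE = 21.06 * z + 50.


z = (X - mean) / SD = (68 - 60.1) / 15.4
z = 7.9 / 15.4
z = 0.513
NCE = NCE = 21.06z + 50
Carry z at full precision (z = 7.9 / 15.4) into the conversion:
NCE = 21.06 * (7.9 / 15.4) + 50 = 166.374 / 15.4 + 50
NCE = 10.8035 + 50
NCE = 60.8035

60.8035


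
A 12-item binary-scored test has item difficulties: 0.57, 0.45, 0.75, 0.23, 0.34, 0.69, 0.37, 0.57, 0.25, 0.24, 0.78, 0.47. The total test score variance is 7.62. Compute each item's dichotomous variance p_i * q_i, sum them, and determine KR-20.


For each item, compute p_i * q_i:
  Item 1: 0.57 * 0.43 = 0.2451
  Item 2: 0.45 * 0.55 = 0.2475
  Item 3: 0.75 * 0.25 = 0.1875
  Item 4: 0.23 * 0.77 = 0.1771
  Item 5: 0.34 * 0.66 = 0.2244
  Item 6: 0.69 * 0.31 = 0.2139
  Item 7: 0.37 * 0.63 = 0.2331
  Item 8: 0.57 * 0.43 = 0.2451
  Item 9: 0.25 * 0.75 = 0.1875
  Item 10: 0.24 * 0.76 = 0.1824
  Item 11: 0.78 * 0.22 = 0.1716
  Item 12: 0.47 * 0.53 = 0.2491
Sum(p_i * q_i) = 0.2451 + 0.2475 + 0.1875 + 0.1771 + 0.2244 + 0.2139 + 0.2331 + 0.2451 + 0.1875 + 0.1824 + 0.1716 + 0.2491 = 2.5643
KR-20 = (k/(k-1)) * (1 - Sum(p_i*q_i) / Var_total)
= (12/11) * (1 - 2.5643/7.62)
= 1.0909 * 0.6635
KR-20 = 0.7238

0.7238


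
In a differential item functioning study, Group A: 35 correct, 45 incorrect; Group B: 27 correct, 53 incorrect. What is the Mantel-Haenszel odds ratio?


Odds_A = 35/45 = 0.7778
Odds_B = 27/53 = 0.5094
OR = Odds_A / Odds_B = 0.7778 / 0.5094
Exactly, OR = (35 * 53) / (45 * 27) = 1855 / 1215
OR = 1.5267

1.5267


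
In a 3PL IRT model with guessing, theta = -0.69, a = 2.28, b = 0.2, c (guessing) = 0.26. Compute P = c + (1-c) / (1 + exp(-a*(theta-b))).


logit = 2.28*(-0.69 - 0.2) = -2.0292
P* = 1/(1 + exp(--2.0292)) = 0.1162
P = 0.26 + (1 - 0.26) * 0.1162
P = 0.346

0.346


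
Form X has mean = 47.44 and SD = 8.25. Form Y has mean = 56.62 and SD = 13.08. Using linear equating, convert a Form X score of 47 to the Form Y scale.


slope = SD_Y / SD_X = 13.08 / 8.25 ~ 1.5855
intercept = mean_Y - slope * mean_X = 56.62 - (13.08 / 8.25) * 47.44 ~ -18.594
Y = slope * X + intercept. To avoid rounding drift from the rounded slope/intercept, evaluate the equivalent form Y = mean_Y + SD_Y * (X - mean_X) / SD_X at full precision:
Y = 56.62 + 13.08 * (47 - 47.44) / 8.25
Y = 56.62 - 13.08 * 0.44 / 8.25
Y = 56.62 - 5.7552 / 8.25
Y = 56.62 - 0.6976
Y = 55.9224

55.9224


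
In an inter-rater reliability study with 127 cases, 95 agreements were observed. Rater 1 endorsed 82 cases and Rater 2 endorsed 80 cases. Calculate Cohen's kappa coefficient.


P_o = 95/127 = 0.748031
P_e = (82*80 + 45*47) / 16129 = 0.537851
kappa = (P_o - P_e) / (1 - P_e)
kappa = (0.748031 - 0.537851) / (1 - 0.537851)
kappa = 0.4548

0.4548


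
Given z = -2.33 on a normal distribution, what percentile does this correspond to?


CDF(z) = 0.5 * (1 + erf(z/sqrt(2)))
erf(-1.6476) = -0.9802
CDF = 0.0099
Percentile rank = 0.0099 * 100 = 0.99

0.99


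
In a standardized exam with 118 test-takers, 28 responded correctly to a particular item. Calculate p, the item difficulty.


Item difficulty p = number correct / total examinees
p = 28 / 118
p = 0.2373

0.2373


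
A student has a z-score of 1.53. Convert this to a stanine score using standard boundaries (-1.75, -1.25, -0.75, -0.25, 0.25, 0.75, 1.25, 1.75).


Stanine boundaries: [-1.75, -1.25, -0.75, -0.25, 0.25, 0.75, 1.25, 1.75]
z = 1.53
Check each boundary:
  z >= -1.75 -> could be stanine 2
  z >= -1.25 -> could be stanine 3
  z >= -0.75 -> could be stanine 4
  z >= -0.25 -> could be stanine 5
  z >= 0.25 -> could be stanine 6
  z >= 0.75 -> could be stanine 7
  z >= 1.25 -> could be stanine 8
  z < 1.75
Highest qualifying boundary gives stanine = 8

8


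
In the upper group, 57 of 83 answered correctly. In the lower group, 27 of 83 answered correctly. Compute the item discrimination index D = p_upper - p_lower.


p_upper = 57/83 = 0.6867
p_lower = 27/83 = 0.3253
D = 0.6867 - 0.3253 = 0.3614

0.3614


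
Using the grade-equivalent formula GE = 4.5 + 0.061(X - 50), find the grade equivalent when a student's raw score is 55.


raw - median = 55 - 50 = 5
slope * diff = 0.061 * 5 = 0.305
GE = 4.5 + 0.305
GE = 4.805

4.805


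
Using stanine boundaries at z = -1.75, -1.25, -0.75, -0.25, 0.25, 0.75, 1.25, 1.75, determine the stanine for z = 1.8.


Stanine boundaries: [-1.75, -1.25, -0.75, -0.25, 0.25, 0.75, 1.25, 1.75]
z = 1.8
Check each boundary:
  z >= -1.75 -> could be stanine 2
  z >= -1.25 -> could be stanine 3
  z >= -0.75 -> could be stanine 4
  z >= -0.25 -> could be stanine 5
  z >= 0.25 -> could be stanine 6
  z >= 0.75 -> could be stanine 7
  z >= 1.25 -> could be stanine 8
  z >= 1.75 -> could be stanine 9
Highest qualifying boundary gives stanine = 9

9


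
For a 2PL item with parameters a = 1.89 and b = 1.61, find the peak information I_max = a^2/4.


For 2PL, max info at theta = b = 1.61
I_max = a^2 / 4 = 1.89^2 / 4
= 3.5721 / 4
I_max = 0.893

0.893


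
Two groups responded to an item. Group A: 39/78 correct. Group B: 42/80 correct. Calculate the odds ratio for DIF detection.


Odds_A = 39/39 = 1.0
Odds_B = 42/38 = 1.1053
OR = Odds_A / Odds_B = 1.0 / 1.1053
Exactly, OR = (39 * 38) / (39 * 42) = 1482 / 1638
OR = 0.9048

0.9048


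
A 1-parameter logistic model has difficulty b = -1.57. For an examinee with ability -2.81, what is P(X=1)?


theta - b = -2.81 - -1.57 = -1.24
exp(-(theta - b)) = exp(1.24) = 3.4556
P = 1 / (1 + 3.4556)
P = 0.2244

0.2244


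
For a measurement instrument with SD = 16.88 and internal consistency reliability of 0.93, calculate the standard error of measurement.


SEM = SD * sqrt(1 - rxx)
SEM = 16.88 * sqrt(1 - 0.93)
SEM = 16.88 * sqrt(0.07) = 16.88 * 0.264575
SEM = 4.466

4.466


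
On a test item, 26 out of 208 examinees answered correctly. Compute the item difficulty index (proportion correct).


Item difficulty p = number correct / total examinees
p = 26 / 208
p = 0.125

0.125


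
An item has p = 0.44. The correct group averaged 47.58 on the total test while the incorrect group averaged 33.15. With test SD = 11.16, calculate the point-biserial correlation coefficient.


q = 1 - p = 0.56
rpb = ((M1 - M0) / SD) * sqrt(p * q)
rpb = ((47.58 - 33.15) / 11.16) * sqrt(0.44 * 0.56)
rpb = 0.6418

0.6418


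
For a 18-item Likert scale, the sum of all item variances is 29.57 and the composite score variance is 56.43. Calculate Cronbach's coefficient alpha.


alpha = (k/(k-1)) * (1 - sum(si^2)/s_total^2)
= (18/17) * (1 - 29.57/56.43)
alpha = 0.504

0.504


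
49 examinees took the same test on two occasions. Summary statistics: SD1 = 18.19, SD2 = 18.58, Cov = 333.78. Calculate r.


r = cov(X,Y) / (SD_X * SD_Y)
r = 333.78 / (18.19 * 18.58)
r = 333.78 / 337.9702
r = 0.9876

0.9876


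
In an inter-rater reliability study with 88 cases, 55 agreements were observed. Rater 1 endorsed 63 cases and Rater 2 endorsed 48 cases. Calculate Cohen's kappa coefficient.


P_o = 55/88 = 0.625
P_e = (63*48 + 25*40) / 7744 = 0.519628
kappa = (P_o - P_e) / (1 - P_e)
kappa = (0.625 - 0.519628) / (1 - 0.519628)
kappa = 0.2194

0.2194


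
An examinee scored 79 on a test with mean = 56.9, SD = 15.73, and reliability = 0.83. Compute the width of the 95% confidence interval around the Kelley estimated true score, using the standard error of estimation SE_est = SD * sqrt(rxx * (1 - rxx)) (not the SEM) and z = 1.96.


True score estimate = 0.83*79 + 0.17*56.9 = 75.243
SE_est = SD * sqrt(rxx * (1 - rxx)) = 15.73 * sqrt(0.83 * 0.17) = 15.73 * sqrt(0.1411) = 5.908704
CI = T_est +/- z * SE_est, so width = 2 * z * SE_est = 2 * 1.96 * 5.908704
Width = 23.1621

23.1621


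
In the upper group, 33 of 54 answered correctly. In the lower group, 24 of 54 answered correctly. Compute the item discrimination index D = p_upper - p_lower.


p_upper = 33/54 = 0.6111
p_lower = 24/54 = 0.4444
D = 0.6111 - 0.4444 = 0.1667

0.1667


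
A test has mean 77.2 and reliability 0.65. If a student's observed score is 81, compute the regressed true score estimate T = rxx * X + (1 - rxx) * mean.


T_est = rxx * X + (1 - rxx) * mean
T_est = 0.65 * 81 + 0.35 * 77.2
T_est = 52.65 + 27.02
T_est = 79.67

79.67


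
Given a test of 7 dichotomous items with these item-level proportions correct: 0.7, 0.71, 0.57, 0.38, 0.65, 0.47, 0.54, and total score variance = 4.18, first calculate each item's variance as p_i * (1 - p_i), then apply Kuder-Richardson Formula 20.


For each item, compute p_i * q_i:
  Item 1: 0.7 * 0.3 = 0.21
  Item 2: 0.71 * 0.29 = 0.2059
  Item 3: 0.57 * 0.43 = 0.2451
  Item 4: 0.38 * 0.62 = 0.2356
  Item 5: 0.65 * 0.35 = 0.2275
  Item 6: 0.47 * 0.53 = 0.2491
  Item 7: 0.54 * 0.46 = 0.2484
Sum(p_i * q_i) = 0.21 + 0.2059 + 0.2451 + 0.2356 + 0.2275 + 0.2491 + 0.2484 = 1.6216
KR-20 = (k/(k-1)) * (1 - Sum(p_i*q_i) / Var_total)
= (7/6) * (1 - 1.6216/4.18)
= 1.1667 * 0.6121
KR-20 = 0.7141

0.7141


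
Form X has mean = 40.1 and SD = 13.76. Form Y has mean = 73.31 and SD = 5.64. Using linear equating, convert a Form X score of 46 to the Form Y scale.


slope = SD_Y / SD_X = 5.64 / 13.76 ~ 0.4099
intercept = mean_Y - slope * mean_X = 73.31 - (5.64 / 13.76) * 40.1 ~ 56.8737
Y = slope * X + intercept. To avoid rounding drift from the rounded slope/intercept, evaluate the equivalent form Y = mean_Y + SD_Y * (X - mean_X) / SD_X at full precision:
Y = 73.31 + 5.64 * (46 - 40.1) / 13.76
Y = 73.31 + 5.64 * 5.9 / 13.76
Y = 73.31 + 33.276 / 13.76
Y = 73.31 + 2.4183
Y = 75.7283

75.7283


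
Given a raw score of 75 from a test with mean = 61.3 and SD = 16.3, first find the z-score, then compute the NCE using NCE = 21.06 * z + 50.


z = (X - mean) / SD = (75 - 61.3) / 16.3
z = 13.7 / 16.3
z = 0.8405
NCE = NCE = 21.06z + 50
Carry z at full precision (z = 13.7 / 16.3) into the conversion:
NCE = 21.06 * (13.7 / 16.3) + 50 = 288.522 / 16.3 + 50
NCE = 17.7007 + 50
NCE = 67.7007

67.7007


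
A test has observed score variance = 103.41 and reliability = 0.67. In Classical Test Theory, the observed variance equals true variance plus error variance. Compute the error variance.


var_true = rxx * var_obs = 0.67 * 103.41 = 69.2847
var_error = var_obs - var_true
var_error = 103.41 - 69.2847
var_error = 34.1253

34.1253


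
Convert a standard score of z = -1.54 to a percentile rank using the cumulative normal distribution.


CDF(z) = 0.5 * (1 + erf(z/sqrt(2)))
erf(-1.0889) = -0.8764
CDF = 0.0618
Percentile rank = 0.0618 * 100 = 6.18

6.18


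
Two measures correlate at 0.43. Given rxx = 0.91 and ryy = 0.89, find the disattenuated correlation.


r_corrected = rxy / sqrt(rxx * ryy)
= 0.43 / sqrt(0.91 * 0.89)
= 0.43 / sqrt(0.8099)
= 0.43 / 0.899944
r_corrected = 0.4778

0.4778


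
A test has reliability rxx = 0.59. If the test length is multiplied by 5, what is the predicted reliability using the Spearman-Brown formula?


r_new = (n * rxx) / (1 + (n-1) * rxx)
r_new = (5 * 0.59) / (1 + 4 * 0.59)
r_new = 2.95 / 3.36
r_new = 0.878

0.878


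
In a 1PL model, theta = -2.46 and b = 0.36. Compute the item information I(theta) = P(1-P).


P = 1/(1+exp(-(-2.46-0.36))) = 0.0563
I = P*(1-P) = 0.0563 * 0.9437
I = 0.0531

0.0531


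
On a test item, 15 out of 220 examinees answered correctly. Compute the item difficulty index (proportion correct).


Item difficulty p = number correct / total examinees
p = 15 / 220
p = 0.0682

0.0682


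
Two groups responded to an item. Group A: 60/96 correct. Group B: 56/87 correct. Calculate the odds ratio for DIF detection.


Odds_A = 60/36 = 1.6667
Odds_B = 56/31 = 1.8065
OR = Odds_A / Odds_B = 1.6667 / 1.8065
Exactly, OR = (60 * 31) / (36 * 56) = 1860 / 2016
OR = 0.9226

0.9226


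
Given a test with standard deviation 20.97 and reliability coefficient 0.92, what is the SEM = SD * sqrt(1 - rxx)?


SEM = SD * sqrt(1 - rxx)
SEM = 20.97 * sqrt(1 - 0.92)
SEM = 20.97 * sqrt(0.08) = 20.97 * 0.282843
SEM = 5.9312

5.9312


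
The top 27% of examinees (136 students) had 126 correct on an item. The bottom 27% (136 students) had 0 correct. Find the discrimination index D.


p_upper = 126/136 = 0.9265
p_lower = 0/136 = 0.0
D = 0.9265 - 0.0 = 0.9265

0.9265


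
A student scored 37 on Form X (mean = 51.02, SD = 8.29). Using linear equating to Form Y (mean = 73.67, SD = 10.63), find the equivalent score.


slope = SD_Y / SD_X = 10.63 / 8.29 ~ 1.2823
intercept = mean_Y - slope * mean_X = 73.67 - (10.63 / 8.29) * 51.02 ~ 8.2487
Y = slope * X + intercept. To avoid rounding drift from the rounded slope/intercept, evaluate the equivalent form Y = mean_Y + SD_Y * (X - mean_X) / SD_X at full precision:
Y = 73.67 + 10.63 * (37 - 51.02) / 8.29
Y = 73.67 - 10.63 * 14.02 / 8.29
Y = 73.67 - 149.0326 / 8.29
Y = 73.67 - 17.9774
Y = 55.6926

55.6926


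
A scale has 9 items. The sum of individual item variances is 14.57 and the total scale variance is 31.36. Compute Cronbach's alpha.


alpha = (k/(k-1)) * (1 - sum(si^2)/s_total^2)
= (9/8) * (1 - 14.57/31.36)
alpha = 0.6023

0.6023


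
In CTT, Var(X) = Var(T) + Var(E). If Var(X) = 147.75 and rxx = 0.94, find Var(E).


var_true = rxx * var_obs = 0.94 * 147.75 = 138.885
var_error = var_obs - var_true
var_error = 147.75 - 138.885
var_error = 8.865

8.865


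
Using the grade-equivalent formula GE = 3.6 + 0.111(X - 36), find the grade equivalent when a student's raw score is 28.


raw - median = 28 - 36 = -8
slope * diff = 0.111 * -8 = -0.888
GE = 3.6 + -0.888
GE = 2.712

2.712


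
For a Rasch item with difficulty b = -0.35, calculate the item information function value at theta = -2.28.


P = 1/(1+exp(-(-2.28--0.35))) = 0.1268
I = P*(1-P) = 0.1268 * 0.8732
I = 0.1107

0.1107


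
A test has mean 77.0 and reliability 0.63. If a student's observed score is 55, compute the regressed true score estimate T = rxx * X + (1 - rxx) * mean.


T_est = rxx * X + (1 - rxx) * mean
T_est = 0.63 * 55 + 0.37 * 77.0
T_est = 34.65 + 28.49
T_est = 63.14

63.14


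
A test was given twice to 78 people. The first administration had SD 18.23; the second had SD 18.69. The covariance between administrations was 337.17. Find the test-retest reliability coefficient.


r = cov(X,Y) / (SD_X * SD_Y)
r = 337.17 / (18.23 * 18.69)
r = 337.17 / 340.7187
r = 0.9896

0.9896


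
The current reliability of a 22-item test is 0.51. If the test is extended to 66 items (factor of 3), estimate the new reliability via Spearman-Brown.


r_new = (n * rxx) / (1 + (n-1) * rxx)
r_new = (3 * 0.51) / (1 + 2 * 0.51)
r_new = 1.53 / 2.02
r_new = 0.7574

0.7574


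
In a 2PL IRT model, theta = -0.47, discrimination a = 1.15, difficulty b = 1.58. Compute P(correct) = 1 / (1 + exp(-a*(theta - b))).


a*(theta - b) = 1.15 * (-0.47 - 1.58) = -2.3575
exp(--2.3575) = 10.5645
P = 1 / (1 + 10.5645)
P = 0.0865

0.0865


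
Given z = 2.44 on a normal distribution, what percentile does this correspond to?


CDF(z) = 0.5 * (1 + erf(z/sqrt(2)))
erf(1.7253) = 0.9853
CDF = 0.9927
Percentile rank = 0.9927 * 100 = 99.27

99.27


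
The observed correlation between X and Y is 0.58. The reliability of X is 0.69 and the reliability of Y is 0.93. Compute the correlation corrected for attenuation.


r_corrected = rxy / sqrt(rxx * ryy)
= 0.58 / sqrt(0.69 * 0.93)
= 0.58 / sqrt(0.6417)
= 0.58 / 0.801062
r_corrected = 0.724

0.724


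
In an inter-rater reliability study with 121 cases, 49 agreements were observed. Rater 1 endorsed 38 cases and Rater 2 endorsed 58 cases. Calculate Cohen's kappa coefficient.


P_o = 49/121 = 0.404959
P_e = (38*58 + 83*63) / 14641 = 0.507684
kappa = (P_o - P_e) / (1 - P_e)
kappa = (0.404959 - 0.507684) / (1 - 0.507684)
kappa = -0.2087

-0.2087


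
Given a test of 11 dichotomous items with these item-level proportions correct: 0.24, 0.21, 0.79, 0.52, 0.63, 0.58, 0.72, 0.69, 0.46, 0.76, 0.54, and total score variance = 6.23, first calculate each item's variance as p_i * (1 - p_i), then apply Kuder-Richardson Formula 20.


For each item, compute p_i * q_i:
  Item 1: 0.24 * 0.76 = 0.1824
  Item 2: 0.21 * 0.79 = 0.1659
  Item 3: 0.79 * 0.21 = 0.1659
  Item 4: 0.52 * 0.48 = 0.2496
  Item 5: 0.63 * 0.37 = 0.2331
  Item 6: 0.58 * 0.42 = 0.2436
  Item 7: 0.72 * 0.28 = 0.2016
  Item 8: 0.69 * 0.31 = 0.2139
  Item 9: 0.46 * 0.54 = 0.2484
  Item 10: 0.76 * 0.24 = 0.1824
  Item 11: 0.54 * 0.46 = 0.2484
Sum(p_i * q_i) = 0.1824 + 0.1659 + 0.1659 + 0.2496 + 0.2331 + 0.2436 + 0.2016 + 0.2139 + 0.2484 + 0.1824 + 0.2484 = 2.3352
KR-20 = (k/(k-1)) * (1 - Sum(p_i*q_i) / Var_total)
= (11/10) * (1 - 2.3352/6.23)
= 1.1 * 0.6252
KR-20 = 0.6877

0.6877


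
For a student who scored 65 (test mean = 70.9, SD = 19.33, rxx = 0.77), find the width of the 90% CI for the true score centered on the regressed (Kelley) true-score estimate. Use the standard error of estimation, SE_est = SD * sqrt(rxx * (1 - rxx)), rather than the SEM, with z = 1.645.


True score estimate = 0.77*65 + 0.23*70.9 = 66.357
SE_est = SD * sqrt(rxx * (1 - rxx)) = 19.33 * sqrt(0.77 * 0.23) = 19.33 * sqrt(0.1771) = 8.134692
CI = T_est +/- z * SE_est, so width = 2 * z * SE_est = 2 * 1.645 * 8.134692
Width = 26.7631

26.7631


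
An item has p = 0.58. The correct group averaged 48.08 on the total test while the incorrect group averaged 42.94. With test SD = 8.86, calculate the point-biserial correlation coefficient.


q = 1 - p = 0.42
rpb = ((M1 - M0) / SD) * sqrt(p * q)
rpb = ((48.08 - 42.94) / 8.86) * sqrt(0.58 * 0.42)
rpb = 0.2863

0.2863


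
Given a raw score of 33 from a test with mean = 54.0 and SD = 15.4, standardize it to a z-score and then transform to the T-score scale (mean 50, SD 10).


z = (X - mean) / SD = (33 - 54.0) / 15.4
z = -21.0 / 15.4
z = -1.3636
T-score = T = 50 + 10z
Carry z at full precision (z = -21.0 / 15.4) into the conversion:
T-score = 50 + 10 * (-21.0 / 15.4) = 50 + -210 / 15.4
T-score = 50 + -13.6364
T-score = 36.3636

36.3636


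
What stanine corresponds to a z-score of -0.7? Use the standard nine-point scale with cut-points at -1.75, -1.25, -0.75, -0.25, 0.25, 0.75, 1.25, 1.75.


Stanine boundaries: [-1.75, -1.25, -0.75, -0.25, 0.25, 0.75, 1.25, 1.75]
z = -0.7
Check each boundary:
  z >= -1.75 -> could be stanine 2
  z >= -1.25 -> could be stanine 3
  z >= -0.75 -> could be stanine 4
  z < -0.25
  z < 0.25
  z < 0.75
  z < 1.25
  z < 1.75
Highest qualifying boundary gives stanine = 4

4


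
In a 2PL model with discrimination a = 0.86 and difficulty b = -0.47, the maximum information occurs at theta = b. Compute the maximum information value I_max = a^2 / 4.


For 2PL, max info at theta = b = -0.47
I_max = a^2 / 4 = 0.86^2 / 4
= 0.7396 / 4
I_max = 0.1849

0.1849


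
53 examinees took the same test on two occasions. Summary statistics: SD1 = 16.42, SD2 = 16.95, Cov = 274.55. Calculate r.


r = cov(X,Y) / (SD_X * SD_Y)
r = 274.55 / (16.42 * 16.95)
r = 274.55 / 278.319
r = 0.9865

0.9865


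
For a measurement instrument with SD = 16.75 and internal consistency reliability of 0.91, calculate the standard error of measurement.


SEM = SD * sqrt(1 - rxx)
SEM = 16.75 * sqrt(1 - 0.91)
SEM = 16.75 * sqrt(0.09) = 16.75 * 0.3
SEM = 5.025

5.025


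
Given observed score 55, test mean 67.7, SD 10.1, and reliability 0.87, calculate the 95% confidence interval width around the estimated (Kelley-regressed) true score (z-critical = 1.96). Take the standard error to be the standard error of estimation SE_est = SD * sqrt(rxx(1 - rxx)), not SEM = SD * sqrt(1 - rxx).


True score estimate = 0.87*55 + 0.13*67.7 = 56.651
SE_est = SD * sqrt(rxx * (1 - rxx)) = 10.1 * sqrt(0.87 * 0.13) = 10.1 * sqrt(0.1131) = 3.396665
CI = T_est +/- z * SE_est, so width = 2 * z * SE_est = 2 * 1.96 * 3.396665
Width = 13.3149

13.3149


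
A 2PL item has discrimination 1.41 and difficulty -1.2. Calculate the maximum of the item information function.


For 2PL, max info at theta = b = -1.2
I_max = a^2 / 4 = 1.41^2 / 4
= 1.9881 / 4
I_max = 0.497

0.497


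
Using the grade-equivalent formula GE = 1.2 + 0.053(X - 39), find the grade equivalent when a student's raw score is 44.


raw - median = 44 - 39 = 5
slope * diff = 0.053 * 5 = 0.265
GE = 1.2 + 0.265
GE = 1.465

1.465


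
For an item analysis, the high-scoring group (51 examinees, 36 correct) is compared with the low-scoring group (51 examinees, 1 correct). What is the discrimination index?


p_upper = 36/51 = 0.7059
p_lower = 1/51 = 0.0196
D = 0.7059 - 0.0196 = 0.6863

0.6863


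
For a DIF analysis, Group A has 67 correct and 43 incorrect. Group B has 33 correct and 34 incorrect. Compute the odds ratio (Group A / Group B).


Odds_A = 67/43 = 1.5581
Odds_B = 33/34 = 0.9706
OR = Odds_A / Odds_B = 1.5581 / 0.9706
Exactly, OR = (67 * 34) / (43 * 33) = 2278 / 1419
OR = 1.6054

1.6054


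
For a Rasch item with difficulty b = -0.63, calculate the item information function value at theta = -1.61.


P = 1/(1+exp(-(-1.61--0.63))) = 0.2729
I = P*(1-P) = 0.2729 * 0.7271
I = 0.1984

0.1984


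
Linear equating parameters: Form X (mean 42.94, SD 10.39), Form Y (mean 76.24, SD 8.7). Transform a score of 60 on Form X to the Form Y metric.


slope = SD_Y / SD_X = 8.7 / 10.39 ~ 0.8373
intercept = mean_Y - slope * mean_X = 76.24 - (8.7 / 10.39) * 42.94 ~ 40.2845
Y = slope * X + intercept. To avoid rounding drift from the rounded slope/intercept, evaluate the equivalent form Y = mean_Y + SD_Y * (X - mean_X) / SD_X at full precision:
Y = 76.24 + 8.7 * (60 - 42.94) / 10.39
Y = 76.24 + 8.7 * 17.06 / 10.39
Y = 76.24 + 148.422 / 10.39
Y = 76.24 + 14.2851
Y = 90.5251

90.5251


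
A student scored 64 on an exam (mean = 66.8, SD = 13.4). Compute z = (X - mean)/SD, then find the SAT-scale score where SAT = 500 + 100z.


z = (X - mean) / SD = (64 - 66.8) / 13.4
z = -2.8 / 13.4
z = -0.209
SAT-scale = SAT = 500 + 100z
Carry z at full precision (z = -2.8 / 13.4) into the conversion:
SAT-scale = 500 + 100 * (-2.8 / 13.4) = 500 + -280 / 13.4
SAT-scale = 500 + -20.8955
SAT-scale = 479.1045

479.1045


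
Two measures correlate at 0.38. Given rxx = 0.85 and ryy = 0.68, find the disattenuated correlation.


r_corrected = rxy / sqrt(rxx * ryy)
= 0.38 / sqrt(0.85 * 0.68)
= 0.38 / sqrt(0.578)
= 0.38 / 0.760263
r_corrected = 0.4998

0.4998


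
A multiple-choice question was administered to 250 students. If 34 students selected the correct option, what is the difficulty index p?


Item difficulty p = number correct / total examinees
p = 34 / 250
p = 0.136

0.136


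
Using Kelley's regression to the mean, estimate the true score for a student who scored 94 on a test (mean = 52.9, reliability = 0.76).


T_est = rxx * X + (1 - rxx) * mean
T_est = 0.76 * 94 + 0.24 * 52.9
T_est = 71.44 + 12.696
T_est = 84.136

84.136


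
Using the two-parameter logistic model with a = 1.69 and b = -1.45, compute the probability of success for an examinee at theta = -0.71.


a*(theta - b) = 1.69 * (-0.71 - -1.45) = 1.2506
exp(-1.2506) = 0.2863
P = 1 / (1 + 0.2863)
P = 0.7774

0.7774


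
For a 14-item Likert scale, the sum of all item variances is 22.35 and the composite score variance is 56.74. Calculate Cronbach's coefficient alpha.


alpha = (k/(k-1)) * (1 - sum(si^2)/s_total^2)
= (14/13) * (1 - 22.35/56.74)
alpha = 0.6527

0.6527


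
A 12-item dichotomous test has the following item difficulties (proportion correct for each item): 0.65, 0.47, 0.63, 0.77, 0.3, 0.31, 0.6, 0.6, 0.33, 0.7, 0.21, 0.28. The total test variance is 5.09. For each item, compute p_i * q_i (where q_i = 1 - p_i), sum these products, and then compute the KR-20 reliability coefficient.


For each item, compute p_i * q_i:
  Item 1: 0.65 * 0.35 = 0.2275
  Item 2: 0.47 * 0.53 = 0.2491
  Item 3: 0.63 * 0.37 = 0.2331
  Item 4: 0.77 * 0.23 = 0.1771
  Item 5: 0.3 * 0.7 = 0.21
  Item 6: 0.31 * 0.69 = 0.2139
  Item 7: 0.6 * 0.4 = 0.24
  Item 8: 0.6 * 0.4 = 0.24
  Item 9: 0.33 * 0.67 = 0.2211
  Item 10: 0.7 * 0.3 = 0.21
  Item 11: 0.21 * 0.79 = 0.1659
  Item 12: 0.28 * 0.72 = 0.2016
Sum(p_i * q_i) = 0.2275 + 0.2491 + 0.2331 + 0.1771 + 0.21 + 0.2139 + 0.24 + 0.24 + 0.2211 + 0.21 + 0.1659 + 0.2016 = 2.5893
KR-20 = (k/(k-1)) * (1 - Sum(p_i*q_i) / Var_total)
= (12/11) * (1 - 2.5893/5.09)
= 1.0909 * 0.4913
KR-20 = 0.536

0.536


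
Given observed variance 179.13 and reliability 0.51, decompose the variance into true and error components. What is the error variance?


var_true = rxx * var_obs = 0.51 * 179.13 = 91.3563
var_error = var_obs - var_true
var_error = 179.13 - 91.3563
var_error = 87.7737

87.7737


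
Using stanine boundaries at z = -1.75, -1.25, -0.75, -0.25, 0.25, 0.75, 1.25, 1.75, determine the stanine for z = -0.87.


Stanine boundaries: [-1.75, -1.25, -0.75, -0.25, 0.25, 0.75, 1.25, 1.75]
z = -0.87
Check each boundary:
  z >= -1.75 -> could be stanine 2
  z >= -1.25 -> could be stanine 3
  z < -0.75
  z < -0.25
  z < 0.25
  z < 0.75
  z < 1.25
  z < 1.75
Highest qualifying boundary gives stanine = 3

3


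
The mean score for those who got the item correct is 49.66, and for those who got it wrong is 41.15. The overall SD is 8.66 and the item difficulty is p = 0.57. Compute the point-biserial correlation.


q = 1 - p = 0.43
rpb = ((M1 - M0) / SD) * sqrt(p * q)
rpb = ((49.66 - 41.15) / 8.66) * sqrt(0.57 * 0.43)
rpb = 0.4865

0.4865


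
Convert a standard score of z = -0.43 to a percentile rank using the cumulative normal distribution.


CDF(z) = 0.5 * (1 + erf(z/sqrt(2)))
erf(-0.3041) = -0.3328
CDF = 0.3336
Percentile rank = 0.3336 * 100 = 33.36

33.36


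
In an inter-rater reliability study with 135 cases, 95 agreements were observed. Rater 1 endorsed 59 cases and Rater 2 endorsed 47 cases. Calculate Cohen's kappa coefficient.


P_o = 95/135 = 0.703704
P_e = (59*47 + 76*88) / 18225 = 0.519122
kappa = (P_o - P_e) / (1 - P_e)
kappa = (0.703704 - 0.519122) / (1 - 0.519122)
kappa = 0.3838

0.3838
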